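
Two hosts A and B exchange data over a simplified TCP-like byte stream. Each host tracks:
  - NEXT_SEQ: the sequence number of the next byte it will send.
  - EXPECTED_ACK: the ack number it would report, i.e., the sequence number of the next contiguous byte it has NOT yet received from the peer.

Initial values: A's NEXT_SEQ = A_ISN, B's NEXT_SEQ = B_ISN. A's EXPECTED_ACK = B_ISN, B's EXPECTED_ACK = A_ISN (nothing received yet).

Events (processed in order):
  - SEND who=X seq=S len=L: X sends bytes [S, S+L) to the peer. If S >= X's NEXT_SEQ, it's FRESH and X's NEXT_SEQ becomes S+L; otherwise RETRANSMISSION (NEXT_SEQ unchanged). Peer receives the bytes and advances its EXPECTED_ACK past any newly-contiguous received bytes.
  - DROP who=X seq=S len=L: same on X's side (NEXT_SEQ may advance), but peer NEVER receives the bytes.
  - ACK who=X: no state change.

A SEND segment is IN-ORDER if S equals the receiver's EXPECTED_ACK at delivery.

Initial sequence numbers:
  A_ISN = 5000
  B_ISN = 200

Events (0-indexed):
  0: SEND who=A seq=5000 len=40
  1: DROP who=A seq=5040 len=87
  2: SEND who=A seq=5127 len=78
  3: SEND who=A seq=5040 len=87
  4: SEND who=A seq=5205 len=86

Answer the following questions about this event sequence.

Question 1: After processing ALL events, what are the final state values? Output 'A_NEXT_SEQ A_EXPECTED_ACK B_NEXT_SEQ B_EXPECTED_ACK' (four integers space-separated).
Answer: 5291 200 200 5291

Derivation:
After event 0: A_seq=5040 A_ack=200 B_seq=200 B_ack=5040
After event 1: A_seq=5127 A_ack=200 B_seq=200 B_ack=5040
After event 2: A_seq=5205 A_ack=200 B_seq=200 B_ack=5040
After event 3: A_seq=5205 A_ack=200 B_seq=200 B_ack=5205
After event 4: A_seq=5291 A_ack=200 B_seq=200 B_ack=5291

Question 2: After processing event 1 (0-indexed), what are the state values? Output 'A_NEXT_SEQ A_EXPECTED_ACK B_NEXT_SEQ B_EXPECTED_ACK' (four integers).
After event 0: A_seq=5040 A_ack=200 B_seq=200 B_ack=5040
After event 1: A_seq=5127 A_ack=200 B_seq=200 B_ack=5040

5127 200 200 5040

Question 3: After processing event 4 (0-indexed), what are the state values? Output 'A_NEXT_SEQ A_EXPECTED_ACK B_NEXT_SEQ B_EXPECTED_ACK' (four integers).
After event 0: A_seq=5040 A_ack=200 B_seq=200 B_ack=5040
After event 1: A_seq=5127 A_ack=200 B_seq=200 B_ack=5040
After event 2: A_seq=5205 A_ack=200 B_seq=200 B_ack=5040
After event 3: A_seq=5205 A_ack=200 B_seq=200 B_ack=5205
After event 4: A_seq=5291 A_ack=200 B_seq=200 B_ack=5291

5291 200 200 5291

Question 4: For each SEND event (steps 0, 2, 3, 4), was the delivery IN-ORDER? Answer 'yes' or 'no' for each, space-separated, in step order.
Step 0: SEND seq=5000 -> in-order
Step 2: SEND seq=5127 -> out-of-order
Step 3: SEND seq=5040 -> in-order
Step 4: SEND seq=5205 -> in-order

Answer: yes no yes yes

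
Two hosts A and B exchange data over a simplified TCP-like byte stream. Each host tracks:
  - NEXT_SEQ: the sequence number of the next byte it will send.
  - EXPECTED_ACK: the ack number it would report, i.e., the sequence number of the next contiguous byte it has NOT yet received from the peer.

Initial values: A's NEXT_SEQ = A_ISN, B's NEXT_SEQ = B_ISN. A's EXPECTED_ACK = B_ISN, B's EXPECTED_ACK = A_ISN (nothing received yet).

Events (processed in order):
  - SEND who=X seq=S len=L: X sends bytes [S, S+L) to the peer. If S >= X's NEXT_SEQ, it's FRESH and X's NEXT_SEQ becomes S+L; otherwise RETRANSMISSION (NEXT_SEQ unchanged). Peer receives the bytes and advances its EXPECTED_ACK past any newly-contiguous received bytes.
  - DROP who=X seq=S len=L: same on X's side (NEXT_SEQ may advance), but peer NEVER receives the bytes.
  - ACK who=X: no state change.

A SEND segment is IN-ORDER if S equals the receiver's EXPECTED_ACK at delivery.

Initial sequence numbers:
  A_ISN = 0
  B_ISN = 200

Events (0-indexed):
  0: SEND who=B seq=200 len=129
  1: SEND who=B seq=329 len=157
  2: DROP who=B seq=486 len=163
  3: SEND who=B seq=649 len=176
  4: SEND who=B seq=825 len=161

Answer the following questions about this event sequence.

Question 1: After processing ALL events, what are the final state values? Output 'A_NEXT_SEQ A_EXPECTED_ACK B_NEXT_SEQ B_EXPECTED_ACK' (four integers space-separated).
After event 0: A_seq=0 A_ack=329 B_seq=329 B_ack=0
After event 1: A_seq=0 A_ack=486 B_seq=486 B_ack=0
After event 2: A_seq=0 A_ack=486 B_seq=649 B_ack=0
After event 3: A_seq=0 A_ack=486 B_seq=825 B_ack=0
After event 4: A_seq=0 A_ack=486 B_seq=986 B_ack=0

Answer: 0 486 986 0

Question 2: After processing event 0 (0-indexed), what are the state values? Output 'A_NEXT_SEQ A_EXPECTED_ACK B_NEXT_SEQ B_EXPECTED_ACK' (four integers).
After event 0: A_seq=0 A_ack=329 B_seq=329 B_ack=0

0 329 329 0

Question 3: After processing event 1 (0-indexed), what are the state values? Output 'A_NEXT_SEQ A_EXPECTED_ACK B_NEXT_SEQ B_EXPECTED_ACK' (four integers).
After event 0: A_seq=0 A_ack=329 B_seq=329 B_ack=0
After event 1: A_seq=0 A_ack=486 B_seq=486 B_ack=0

0 486 486 0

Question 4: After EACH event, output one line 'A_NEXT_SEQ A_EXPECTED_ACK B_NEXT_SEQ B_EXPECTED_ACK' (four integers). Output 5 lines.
0 329 329 0
0 486 486 0
0 486 649 0
0 486 825 0
0 486 986 0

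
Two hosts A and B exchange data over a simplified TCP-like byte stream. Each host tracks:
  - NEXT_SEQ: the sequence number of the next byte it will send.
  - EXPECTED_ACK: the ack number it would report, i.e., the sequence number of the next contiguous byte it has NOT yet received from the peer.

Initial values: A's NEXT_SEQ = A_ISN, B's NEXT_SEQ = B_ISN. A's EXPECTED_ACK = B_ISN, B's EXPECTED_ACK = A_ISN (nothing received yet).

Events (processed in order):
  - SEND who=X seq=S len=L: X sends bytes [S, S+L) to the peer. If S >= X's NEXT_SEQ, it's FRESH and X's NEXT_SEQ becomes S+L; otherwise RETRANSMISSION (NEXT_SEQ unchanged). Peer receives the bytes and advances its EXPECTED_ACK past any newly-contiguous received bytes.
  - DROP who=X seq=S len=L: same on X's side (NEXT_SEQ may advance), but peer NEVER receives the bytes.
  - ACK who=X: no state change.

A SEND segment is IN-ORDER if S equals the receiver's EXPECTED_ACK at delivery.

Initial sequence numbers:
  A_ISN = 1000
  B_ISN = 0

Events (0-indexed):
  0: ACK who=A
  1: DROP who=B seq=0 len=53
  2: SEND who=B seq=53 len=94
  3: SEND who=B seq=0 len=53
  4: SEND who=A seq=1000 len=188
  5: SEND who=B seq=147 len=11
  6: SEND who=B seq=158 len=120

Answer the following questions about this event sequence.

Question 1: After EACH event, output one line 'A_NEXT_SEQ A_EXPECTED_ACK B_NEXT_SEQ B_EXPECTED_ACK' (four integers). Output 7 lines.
1000 0 0 1000
1000 0 53 1000
1000 0 147 1000
1000 147 147 1000
1188 147 147 1188
1188 158 158 1188
1188 278 278 1188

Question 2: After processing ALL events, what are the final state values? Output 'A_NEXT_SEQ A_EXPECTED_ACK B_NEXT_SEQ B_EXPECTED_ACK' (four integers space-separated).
After event 0: A_seq=1000 A_ack=0 B_seq=0 B_ack=1000
After event 1: A_seq=1000 A_ack=0 B_seq=53 B_ack=1000
After event 2: A_seq=1000 A_ack=0 B_seq=147 B_ack=1000
After event 3: A_seq=1000 A_ack=147 B_seq=147 B_ack=1000
After event 4: A_seq=1188 A_ack=147 B_seq=147 B_ack=1188
After event 5: A_seq=1188 A_ack=158 B_seq=158 B_ack=1188
After event 6: A_seq=1188 A_ack=278 B_seq=278 B_ack=1188

Answer: 1188 278 278 1188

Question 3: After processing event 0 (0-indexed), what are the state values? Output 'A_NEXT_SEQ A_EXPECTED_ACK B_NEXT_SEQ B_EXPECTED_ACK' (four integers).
After event 0: A_seq=1000 A_ack=0 B_seq=0 B_ack=1000

1000 0 0 1000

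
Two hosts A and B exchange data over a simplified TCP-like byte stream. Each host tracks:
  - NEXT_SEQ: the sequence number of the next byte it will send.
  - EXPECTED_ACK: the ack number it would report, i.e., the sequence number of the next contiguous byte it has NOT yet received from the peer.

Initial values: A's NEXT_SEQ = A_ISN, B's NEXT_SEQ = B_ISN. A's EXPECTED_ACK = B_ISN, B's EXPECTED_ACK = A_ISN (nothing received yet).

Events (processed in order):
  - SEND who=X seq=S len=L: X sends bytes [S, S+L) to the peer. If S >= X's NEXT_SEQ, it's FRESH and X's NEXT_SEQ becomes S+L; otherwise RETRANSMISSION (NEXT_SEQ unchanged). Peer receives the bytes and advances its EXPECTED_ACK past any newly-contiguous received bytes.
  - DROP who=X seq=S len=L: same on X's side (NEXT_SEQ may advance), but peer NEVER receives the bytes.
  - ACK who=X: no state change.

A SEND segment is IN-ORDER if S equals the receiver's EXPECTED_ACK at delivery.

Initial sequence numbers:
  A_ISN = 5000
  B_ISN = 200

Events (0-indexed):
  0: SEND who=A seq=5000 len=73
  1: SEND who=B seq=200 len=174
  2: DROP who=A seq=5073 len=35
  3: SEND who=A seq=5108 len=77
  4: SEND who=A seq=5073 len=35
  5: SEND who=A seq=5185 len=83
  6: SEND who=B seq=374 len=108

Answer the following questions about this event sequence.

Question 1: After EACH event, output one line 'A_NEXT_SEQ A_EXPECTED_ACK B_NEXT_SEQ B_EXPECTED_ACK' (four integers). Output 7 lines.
5073 200 200 5073
5073 374 374 5073
5108 374 374 5073
5185 374 374 5073
5185 374 374 5185
5268 374 374 5268
5268 482 482 5268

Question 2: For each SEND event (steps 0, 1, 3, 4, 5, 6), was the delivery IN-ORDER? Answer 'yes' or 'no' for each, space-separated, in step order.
Step 0: SEND seq=5000 -> in-order
Step 1: SEND seq=200 -> in-order
Step 3: SEND seq=5108 -> out-of-order
Step 4: SEND seq=5073 -> in-order
Step 5: SEND seq=5185 -> in-order
Step 6: SEND seq=374 -> in-order

Answer: yes yes no yes yes yes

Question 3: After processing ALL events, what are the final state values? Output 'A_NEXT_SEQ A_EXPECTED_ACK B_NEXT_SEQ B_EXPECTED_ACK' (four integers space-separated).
After event 0: A_seq=5073 A_ack=200 B_seq=200 B_ack=5073
After event 1: A_seq=5073 A_ack=374 B_seq=374 B_ack=5073
After event 2: A_seq=5108 A_ack=374 B_seq=374 B_ack=5073
After event 3: A_seq=5185 A_ack=374 B_seq=374 B_ack=5073
After event 4: A_seq=5185 A_ack=374 B_seq=374 B_ack=5185
After event 5: A_seq=5268 A_ack=374 B_seq=374 B_ack=5268
After event 6: A_seq=5268 A_ack=482 B_seq=482 B_ack=5268

Answer: 5268 482 482 5268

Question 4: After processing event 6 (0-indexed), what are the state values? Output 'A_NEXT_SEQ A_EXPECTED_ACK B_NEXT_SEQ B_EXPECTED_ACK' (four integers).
After event 0: A_seq=5073 A_ack=200 B_seq=200 B_ack=5073
After event 1: A_seq=5073 A_ack=374 B_seq=374 B_ack=5073
After event 2: A_seq=5108 A_ack=374 B_seq=374 B_ack=5073
After event 3: A_seq=5185 A_ack=374 B_seq=374 B_ack=5073
After event 4: A_seq=5185 A_ack=374 B_seq=374 B_ack=5185
After event 5: A_seq=5268 A_ack=374 B_seq=374 B_ack=5268
After event 6: A_seq=5268 A_ack=482 B_seq=482 B_ack=5268

5268 482 482 5268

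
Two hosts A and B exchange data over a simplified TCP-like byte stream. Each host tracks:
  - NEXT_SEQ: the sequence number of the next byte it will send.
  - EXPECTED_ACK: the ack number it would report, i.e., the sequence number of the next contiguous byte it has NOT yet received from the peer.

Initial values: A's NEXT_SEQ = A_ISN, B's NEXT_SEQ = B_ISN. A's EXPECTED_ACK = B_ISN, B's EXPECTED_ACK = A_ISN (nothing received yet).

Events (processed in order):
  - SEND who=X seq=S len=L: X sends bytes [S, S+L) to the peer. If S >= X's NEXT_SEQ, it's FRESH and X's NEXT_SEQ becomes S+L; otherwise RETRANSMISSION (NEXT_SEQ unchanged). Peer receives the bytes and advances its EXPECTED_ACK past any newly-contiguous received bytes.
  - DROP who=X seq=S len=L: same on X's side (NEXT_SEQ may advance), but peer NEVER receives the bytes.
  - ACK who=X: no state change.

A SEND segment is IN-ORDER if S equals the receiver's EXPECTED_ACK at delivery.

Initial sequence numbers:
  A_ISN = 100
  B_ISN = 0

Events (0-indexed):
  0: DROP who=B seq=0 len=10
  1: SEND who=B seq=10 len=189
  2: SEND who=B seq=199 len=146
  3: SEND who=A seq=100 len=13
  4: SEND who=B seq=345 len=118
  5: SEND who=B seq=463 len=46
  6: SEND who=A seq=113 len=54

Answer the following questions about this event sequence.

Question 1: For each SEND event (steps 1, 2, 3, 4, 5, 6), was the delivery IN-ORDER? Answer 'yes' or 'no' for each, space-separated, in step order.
Step 1: SEND seq=10 -> out-of-order
Step 2: SEND seq=199 -> out-of-order
Step 3: SEND seq=100 -> in-order
Step 4: SEND seq=345 -> out-of-order
Step 5: SEND seq=463 -> out-of-order
Step 6: SEND seq=113 -> in-order

Answer: no no yes no no yes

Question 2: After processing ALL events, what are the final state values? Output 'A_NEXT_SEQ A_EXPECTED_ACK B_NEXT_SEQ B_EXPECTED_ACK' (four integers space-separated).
After event 0: A_seq=100 A_ack=0 B_seq=10 B_ack=100
After event 1: A_seq=100 A_ack=0 B_seq=199 B_ack=100
After event 2: A_seq=100 A_ack=0 B_seq=345 B_ack=100
After event 3: A_seq=113 A_ack=0 B_seq=345 B_ack=113
After event 4: A_seq=113 A_ack=0 B_seq=463 B_ack=113
After event 5: A_seq=113 A_ack=0 B_seq=509 B_ack=113
After event 6: A_seq=167 A_ack=0 B_seq=509 B_ack=167

Answer: 167 0 509 167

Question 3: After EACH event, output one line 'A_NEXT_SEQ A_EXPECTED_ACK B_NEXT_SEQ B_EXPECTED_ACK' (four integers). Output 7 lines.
100 0 10 100
100 0 199 100
100 0 345 100
113 0 345 113
113 0 463 113
113 0 509 113
167 0 509 167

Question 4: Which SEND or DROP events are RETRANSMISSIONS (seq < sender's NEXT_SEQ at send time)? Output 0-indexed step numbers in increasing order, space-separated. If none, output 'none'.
Answer: none

Derivation:
Step 0: DROP seq=0 -> fresh
Step 1: SEND seq=10 -> fresh
Step 2: SEND seq=199 -> fresh
Step 3: SEND seq=100 -> fresh
Step 4: SEND seq=345 -> fresh
Step 5: SEND seq=463 -> fresh
Step 6: SEND seq=113 -> fresh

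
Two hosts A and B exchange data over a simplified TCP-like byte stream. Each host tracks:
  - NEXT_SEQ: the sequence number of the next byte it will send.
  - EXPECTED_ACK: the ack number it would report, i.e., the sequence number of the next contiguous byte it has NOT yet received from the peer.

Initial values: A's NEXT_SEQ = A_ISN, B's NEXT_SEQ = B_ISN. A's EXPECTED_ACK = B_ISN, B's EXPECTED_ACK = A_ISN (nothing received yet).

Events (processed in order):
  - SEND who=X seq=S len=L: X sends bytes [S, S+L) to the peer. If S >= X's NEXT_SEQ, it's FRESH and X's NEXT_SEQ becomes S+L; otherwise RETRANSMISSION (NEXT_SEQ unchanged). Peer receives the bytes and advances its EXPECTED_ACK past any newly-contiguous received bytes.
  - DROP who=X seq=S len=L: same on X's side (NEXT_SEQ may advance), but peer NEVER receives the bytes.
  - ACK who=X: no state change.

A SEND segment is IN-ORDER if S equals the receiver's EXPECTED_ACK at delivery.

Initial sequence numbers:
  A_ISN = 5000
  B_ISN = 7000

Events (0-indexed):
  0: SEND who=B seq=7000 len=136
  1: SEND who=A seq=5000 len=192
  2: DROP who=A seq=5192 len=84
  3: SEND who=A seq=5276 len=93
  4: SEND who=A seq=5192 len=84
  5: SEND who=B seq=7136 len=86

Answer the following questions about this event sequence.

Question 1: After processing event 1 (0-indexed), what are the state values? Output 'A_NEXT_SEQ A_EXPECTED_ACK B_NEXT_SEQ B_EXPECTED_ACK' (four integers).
After event 0: A_seq=5000 A_ack=7136 B_seq=7136 B_ack=5000
After event 1: A_seq=5192 A_ack=7136 B_seq=7136 B_ack=5192

5192 7136 7136 5192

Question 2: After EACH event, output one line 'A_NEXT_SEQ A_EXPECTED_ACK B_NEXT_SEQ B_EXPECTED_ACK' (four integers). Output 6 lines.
5000 7136 7136 5000
5192 7136 7136 5192
5276 7136 7136 5192
5369 7136 7136 5192
5369 7136 7136 5369
5369 7222 7222 5369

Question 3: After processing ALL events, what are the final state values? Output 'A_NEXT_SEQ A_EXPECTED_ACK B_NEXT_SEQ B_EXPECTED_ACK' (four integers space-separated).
After event 0: A_seq=5000 A_ack=7136 B_seq=7136 B_ack=5000
After event 1: A_seq=5192 A_ack=7136 B_seq=7136 B_ack=5192
After event 2: A_seq=5276 A_ack=7136 B_seq=7136 B_ack=5192
After event 3: A_seq=5369 A_ack=7136 B_seq=7136 B_ack=5192
After event 4: A_seq=5369 A_ack=7136 B_seq=7136 B_ack=5369
After event 5: A_seq=5369 A_ack=7222 B_seq=7222 B_ack=5369

Answer: 5369 7222 7222 5369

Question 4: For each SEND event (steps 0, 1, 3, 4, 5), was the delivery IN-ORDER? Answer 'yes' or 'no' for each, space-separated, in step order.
Answer: yes yes no yes yes

Derivation:
Step 0: SEND seq=7000 -> in-order
Step 1: SEND seq=5000 -> in-order
Step 3: SEND seq=5276 -> out-of-order
Step 4: SEND seq=5192 -> in-order
Step 5: SEND seq=7136 -> in-order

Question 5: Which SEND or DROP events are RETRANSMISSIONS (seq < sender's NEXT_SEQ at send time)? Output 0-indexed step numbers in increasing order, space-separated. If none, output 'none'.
Step 0: SEND seq=7000 -> fresh
Step 1: SEND seq=5000 -> fresh
Step 2: DROP seq=5192 -> fresh
Step 3: SEND seq=5276 -> fresh
Step 4: SEND seq=5192 -> retransmit
Step 5: SEND seq=7136 -> fresh

Answer: 4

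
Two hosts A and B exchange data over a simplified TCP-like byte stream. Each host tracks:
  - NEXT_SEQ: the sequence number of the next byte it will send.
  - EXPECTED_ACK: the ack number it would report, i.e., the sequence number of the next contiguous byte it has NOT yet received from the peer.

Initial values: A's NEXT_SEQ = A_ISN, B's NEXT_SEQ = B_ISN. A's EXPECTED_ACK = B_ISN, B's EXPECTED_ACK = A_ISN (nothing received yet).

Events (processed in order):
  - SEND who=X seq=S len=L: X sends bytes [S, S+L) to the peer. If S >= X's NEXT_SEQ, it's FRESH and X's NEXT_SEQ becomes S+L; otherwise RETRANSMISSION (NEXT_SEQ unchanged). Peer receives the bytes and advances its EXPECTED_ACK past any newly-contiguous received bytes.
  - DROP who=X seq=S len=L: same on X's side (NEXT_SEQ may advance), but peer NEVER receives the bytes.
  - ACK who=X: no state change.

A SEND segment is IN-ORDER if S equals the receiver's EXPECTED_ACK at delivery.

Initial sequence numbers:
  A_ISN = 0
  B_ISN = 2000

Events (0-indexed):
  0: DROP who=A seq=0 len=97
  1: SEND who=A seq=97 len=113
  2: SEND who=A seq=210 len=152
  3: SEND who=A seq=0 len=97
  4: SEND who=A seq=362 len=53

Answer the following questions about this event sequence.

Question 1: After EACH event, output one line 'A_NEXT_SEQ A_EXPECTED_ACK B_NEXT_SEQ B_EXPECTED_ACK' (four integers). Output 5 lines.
97 2000 2000 0
210 2000 2000 0
362 2000 2000 0
362 2000 2000 362
415 2000 2000 415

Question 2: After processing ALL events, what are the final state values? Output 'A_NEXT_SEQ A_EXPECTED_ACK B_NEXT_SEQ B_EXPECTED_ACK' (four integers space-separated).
Answer: 415 2000 2000 415

Derivation:
After event 0: A_seq=97 A_ack=2000 B_seq=2000 B_ack=0
After event 1: A_seq=210 A_ack=2000 B_seq=2000 B_ack=0
After event 2: A_seq=362 A_ack=2000 B_seq=2000 B_ack=0
After event 3: A_seq=362 A_ack=2000 B_seq=2000 B_ack=362
After event 4: A_seq=415 A_ack=2000 B_seq=2000 B_ack=415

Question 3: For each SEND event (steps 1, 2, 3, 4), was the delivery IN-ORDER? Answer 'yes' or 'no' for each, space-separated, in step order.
Answer: no no yes yes

Derivation:
Step 1: SEND seq=97 -> out-of-order
Step 2: SEND seq=210 -> out-of-order
Step 3: SEND seq=0 -> in-order
Step 4: SEND seq=362 -> in-order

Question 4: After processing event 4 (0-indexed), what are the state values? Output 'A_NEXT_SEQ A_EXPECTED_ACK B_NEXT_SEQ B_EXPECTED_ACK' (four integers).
After event 0: A_seq=97 A_ack=2000 B_seq=2000 B_ack=0
After event 1: A_seq=210 A_ack=2000 B_seq=2000 B_ack=0
After event 2: A_seq=362 A_ack=2000 B_seq=2000 B_ack=0
After event 3: A_seq=362 A_ack=2000 B_seq=2000 B_ack=362
After event 4: A_seq=415 A_ack=2000 B_seq=2000 B_ack=415

415 2000 2000 415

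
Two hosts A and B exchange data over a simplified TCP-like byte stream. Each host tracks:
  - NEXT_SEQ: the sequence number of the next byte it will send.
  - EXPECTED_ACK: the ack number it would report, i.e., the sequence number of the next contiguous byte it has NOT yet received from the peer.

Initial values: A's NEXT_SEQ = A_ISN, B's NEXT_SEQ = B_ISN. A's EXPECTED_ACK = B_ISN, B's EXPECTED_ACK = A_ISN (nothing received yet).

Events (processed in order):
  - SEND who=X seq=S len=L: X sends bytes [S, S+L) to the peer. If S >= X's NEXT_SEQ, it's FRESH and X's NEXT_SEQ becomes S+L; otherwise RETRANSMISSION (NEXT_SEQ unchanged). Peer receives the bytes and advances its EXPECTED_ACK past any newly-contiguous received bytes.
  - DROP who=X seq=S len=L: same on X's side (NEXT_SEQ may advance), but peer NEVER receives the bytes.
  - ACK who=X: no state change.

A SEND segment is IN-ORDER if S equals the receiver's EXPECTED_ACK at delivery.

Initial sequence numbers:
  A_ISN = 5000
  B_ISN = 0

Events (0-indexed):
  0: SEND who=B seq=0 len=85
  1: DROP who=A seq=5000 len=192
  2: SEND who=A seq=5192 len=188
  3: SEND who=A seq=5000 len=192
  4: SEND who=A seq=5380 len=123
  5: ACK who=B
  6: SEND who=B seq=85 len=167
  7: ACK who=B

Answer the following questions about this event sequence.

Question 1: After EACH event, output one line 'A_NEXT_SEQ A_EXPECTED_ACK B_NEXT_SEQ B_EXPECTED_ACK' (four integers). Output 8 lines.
5000 85 85 5000
5192 85 85 5000
5380 85 85 5000
5380 85 85 5380
5503 85 85 5503
5503 85 85 5503
5503 252 252 5503
5503 252 252 5503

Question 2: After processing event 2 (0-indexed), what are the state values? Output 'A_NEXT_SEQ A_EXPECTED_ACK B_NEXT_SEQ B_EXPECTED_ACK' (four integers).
After event 0: A_seq=5000 A_ack=85 B_seq=85 B_ack=5000
After event 1: A_seq=5192 A_ack=85 B_seq=85 B_ack=5000
After event 2: A_seq=5380 A_ack=85 B_seq=85 B_ack=5000

5380 85 85 5000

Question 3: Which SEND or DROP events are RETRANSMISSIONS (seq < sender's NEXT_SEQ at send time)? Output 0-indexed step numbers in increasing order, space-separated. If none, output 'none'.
Answer: 3

Derivation:
Step 0: SEND seq=0 -> fresh
Step 1: DROP seq=5000 -> fresh
Step 2: SEND seq=5192 -> fresh
Step 3: SEND seq=5000 -> retransmit
Step 4: SEND seq=5380 -> fresh
Step 6: SEND seq=85 -> fresh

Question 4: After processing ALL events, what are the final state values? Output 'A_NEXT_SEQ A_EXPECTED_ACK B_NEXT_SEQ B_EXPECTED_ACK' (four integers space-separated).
After event 0: A_seq=5000 A_ack=85 B_seq=85 B_ack=5000
After event 1: A_seq=5192 A_ack=85 B_seq=85 B_ack=5000
After event 2: A_seq=5380 A_ack=85 B_seq=85 B_ack=5000
After event 3: A_seq=5380 A_ack=85 B_seq=85 B_ack=5380
After event 4: A_seq=5503 A_ack=85 B_seq=85 B_ack=5503
After event 5: A_seq=5503 A_ack=85 B_seq=85 B_ack=5503
After event 6: A_seq=5503 A_ack=252 B_seq=252 B_ack=5503
After event 7: A_seq=5503 A_ack=252 B_seq=252 B_ack=5503

Answer: 5503 252 252 5503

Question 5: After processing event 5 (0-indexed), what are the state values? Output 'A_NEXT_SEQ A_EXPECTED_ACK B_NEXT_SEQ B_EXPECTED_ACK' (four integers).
After event 0: A_seq=5000 A_ack=85 B_seq=85 B_ack=5000
After event 1: A_seq=5192 A_ack=85 B_seq=85 B_ack=5000
After event 2: A_seq=5380 A_ack=85 B_seq=85 B_ack=5000
After event 3: A_seq=5380 A_ack=85 B_seq=85 B_ack=5380
After event 4: A_seq=5503 A_ack=85 B_seq=85 B_ack=5503
After event 5: A_seq=5503 A_ack=85 B_seq=85 B_ack=5503

5503 85 85 5503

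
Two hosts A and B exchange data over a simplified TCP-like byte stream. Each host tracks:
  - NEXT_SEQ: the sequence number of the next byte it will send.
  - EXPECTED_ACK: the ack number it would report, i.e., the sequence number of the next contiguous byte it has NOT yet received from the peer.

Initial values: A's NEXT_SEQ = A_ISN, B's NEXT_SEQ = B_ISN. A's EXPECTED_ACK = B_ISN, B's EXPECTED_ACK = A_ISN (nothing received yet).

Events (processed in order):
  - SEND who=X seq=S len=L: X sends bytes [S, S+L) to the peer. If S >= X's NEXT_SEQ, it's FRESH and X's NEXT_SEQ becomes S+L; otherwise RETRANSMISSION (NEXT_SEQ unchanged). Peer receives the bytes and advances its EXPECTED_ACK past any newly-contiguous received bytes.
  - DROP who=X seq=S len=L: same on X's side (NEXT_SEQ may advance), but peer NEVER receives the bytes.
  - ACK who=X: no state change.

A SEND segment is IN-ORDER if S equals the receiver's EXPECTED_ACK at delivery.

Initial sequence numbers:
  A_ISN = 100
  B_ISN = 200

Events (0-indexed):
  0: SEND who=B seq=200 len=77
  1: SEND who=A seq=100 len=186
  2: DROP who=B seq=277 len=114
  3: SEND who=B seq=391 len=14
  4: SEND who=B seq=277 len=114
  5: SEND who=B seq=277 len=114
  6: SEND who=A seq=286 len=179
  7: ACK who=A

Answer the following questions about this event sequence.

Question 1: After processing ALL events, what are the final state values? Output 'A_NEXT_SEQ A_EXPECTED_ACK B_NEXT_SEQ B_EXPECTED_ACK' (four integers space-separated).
After event 0: A_seq=100 A_ack=277 B_seq=277 B_ack=100
After event 1: A_seq=286 A_ack=277 B_seq=277 B_ack=286
After event 2: A_seq=286 A_ack=277 B_seq=391 B_ack=286
After event 3: A_seq=286 A_ack=277 B_seq=405 B_ack=286
After event 4: A_seq=286 A_ack=405 B_seq=405 B_ack=286
After event 5: A_seq=286 A_ack=405 B_seq=405 B_ack=286
After event 6: A_seq=465 A_ack=405 B_seq=405 B_ack=465
After event 7: A_seq=465 A_ack=405 B_seq=405 B_ack=465

Answer: 465 405 405 465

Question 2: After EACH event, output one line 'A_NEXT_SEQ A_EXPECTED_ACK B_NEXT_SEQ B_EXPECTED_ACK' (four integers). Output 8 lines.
100 277 277 100
286 277 277 286
286 277 391 286
286 277 405 286
286 405 405 286
286 405 405 286
465 405 405 465
465 405 405 465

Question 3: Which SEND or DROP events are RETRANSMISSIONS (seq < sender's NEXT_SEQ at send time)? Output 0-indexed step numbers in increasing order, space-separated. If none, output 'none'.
Step 0: SEND seq=200 -> fresh
Step 1: SEND seq=100 -> fresh
Step 2: DROP seq=277 -> fresh
Step 3: SEND seq=391 -> fresh
Step 4: SEND seq=277 -> retransmit
Step 5: SEND seq=277 -> retransmit
Step 6: SEND seq=286 -> fresh

Answer: 4 5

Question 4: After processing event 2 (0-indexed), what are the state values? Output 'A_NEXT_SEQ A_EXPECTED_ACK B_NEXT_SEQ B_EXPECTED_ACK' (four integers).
After event 0: A_seq=100 A_ack=277 B_seq=277 B_ack=100
After event 1: A_seq=286 A_ack=277 B_seq=277 B_ack=286
After event 2: A_seq=286 A_ack=277 B_seq=391 B_ack=286

286 277 391 286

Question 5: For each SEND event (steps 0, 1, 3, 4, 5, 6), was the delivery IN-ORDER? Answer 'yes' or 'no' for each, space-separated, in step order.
Answer: yes yes no yes no yes

Derivation:
Step 0: SEND seq=200 -> in-order
Step 1: SEND seq=100 -> in-order
Step 3: SEND seq=391 -> out-of-order
Step 4: SEND seq=277 -> in-order
Step 5: SEND seq=277 -> out-of-order
Step 6: SEND seq=286 -> in-order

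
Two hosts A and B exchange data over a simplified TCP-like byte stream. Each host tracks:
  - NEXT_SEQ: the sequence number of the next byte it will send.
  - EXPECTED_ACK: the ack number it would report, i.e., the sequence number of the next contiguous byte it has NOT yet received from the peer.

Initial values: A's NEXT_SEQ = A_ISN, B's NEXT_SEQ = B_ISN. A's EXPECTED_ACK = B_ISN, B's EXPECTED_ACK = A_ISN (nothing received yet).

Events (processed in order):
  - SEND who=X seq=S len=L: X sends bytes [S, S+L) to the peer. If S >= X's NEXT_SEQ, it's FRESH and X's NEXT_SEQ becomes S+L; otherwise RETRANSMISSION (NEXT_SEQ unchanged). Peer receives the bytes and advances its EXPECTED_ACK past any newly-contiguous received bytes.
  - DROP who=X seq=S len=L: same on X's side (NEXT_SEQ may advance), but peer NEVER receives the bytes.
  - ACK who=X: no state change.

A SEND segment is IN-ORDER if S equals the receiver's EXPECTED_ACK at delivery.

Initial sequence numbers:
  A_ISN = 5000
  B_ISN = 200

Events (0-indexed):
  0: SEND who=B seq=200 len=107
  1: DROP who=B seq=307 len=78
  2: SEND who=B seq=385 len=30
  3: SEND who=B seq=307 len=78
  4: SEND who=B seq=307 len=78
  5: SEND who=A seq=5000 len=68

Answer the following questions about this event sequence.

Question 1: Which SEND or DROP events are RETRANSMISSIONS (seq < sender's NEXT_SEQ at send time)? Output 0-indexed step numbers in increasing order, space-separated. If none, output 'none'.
Step 0: SEND seq=200 -> fresh
Step 1: DROP seq=307 -> fresh
Step 2: SEND seq=385 -> fresh
Step 3: SEND seq=307 -> retransmit
Step 4: SEND seq=307 -> retransmit
Step 5: SEND seq=5000 -> fresh

Answer: 3 4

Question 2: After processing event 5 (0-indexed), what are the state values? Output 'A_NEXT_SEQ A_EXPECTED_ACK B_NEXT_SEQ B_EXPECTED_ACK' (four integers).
After event 0: A_seq=5000 A_ack=307 B_seq=307 B_ack=5000
After event 1: A_seq=5000 A_ack=307 B_seq=385 B_ack=5000
After event 2: A_seq=5000 A_ack=307 B_seq=415 B_ack=5000
After event 3: A_seq=5000 A_ack=415 B_seq=415 B_ack=5000
After event 4: A_seq=5000 A_ack=415 B_seq=415 B_ack=5000
After event 5: A_seq=5068 A_ack=415 B_seq=415 B_ack=5068

5068 415 415 5068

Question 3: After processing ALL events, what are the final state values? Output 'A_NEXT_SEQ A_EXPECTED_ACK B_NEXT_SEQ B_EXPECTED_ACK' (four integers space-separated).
Answer: 5068 415 415 5068

Derivation:
After event 0: A_seq=5000 A_ack=307 B_seq=307 B_ack=5000
After event 1: A_seq=5000 A_ack=307 B_seq=385 B_ack=5000
After event 2: A_seq=5000 A_ack=307 B_seq=415 B_ack=5000
After event 3: A_seq=5000 A_ack=415 B_seq=415 B_ack=5000
After event 4: A_seq=5000 A_ack=415 B_seq=415 B_ack=5000
After event 5: A_seq=5068 A_ack=415 B_seq=415 B_ack=5068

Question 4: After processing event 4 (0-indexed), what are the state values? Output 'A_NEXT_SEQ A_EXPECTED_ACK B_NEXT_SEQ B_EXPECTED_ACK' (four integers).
After event 0: A_seq=5000 A_ack=307 B_seq=307 B_ack=5000
After event 1: A_seq=5000 A_ack=307 B_seq=385 B_ack=5000
After event 2: A_seq=5000 A_ack=307 B_seq=415 B_ack=5000
After event 3: A_seq=5000 A_ack=415 B_seq=415 B_ack=5000
After event 4: A_seq=5000 A_ack=415 B_seq=415 B_ack=5000

5000 415 415 5000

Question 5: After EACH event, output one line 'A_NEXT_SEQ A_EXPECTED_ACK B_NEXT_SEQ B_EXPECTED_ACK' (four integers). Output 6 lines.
5000 307 307 5000
5000 307 385 5000
5000 307 415 5000
5000 415 415 5000
5000 415 415 5000
5068 415 415 5068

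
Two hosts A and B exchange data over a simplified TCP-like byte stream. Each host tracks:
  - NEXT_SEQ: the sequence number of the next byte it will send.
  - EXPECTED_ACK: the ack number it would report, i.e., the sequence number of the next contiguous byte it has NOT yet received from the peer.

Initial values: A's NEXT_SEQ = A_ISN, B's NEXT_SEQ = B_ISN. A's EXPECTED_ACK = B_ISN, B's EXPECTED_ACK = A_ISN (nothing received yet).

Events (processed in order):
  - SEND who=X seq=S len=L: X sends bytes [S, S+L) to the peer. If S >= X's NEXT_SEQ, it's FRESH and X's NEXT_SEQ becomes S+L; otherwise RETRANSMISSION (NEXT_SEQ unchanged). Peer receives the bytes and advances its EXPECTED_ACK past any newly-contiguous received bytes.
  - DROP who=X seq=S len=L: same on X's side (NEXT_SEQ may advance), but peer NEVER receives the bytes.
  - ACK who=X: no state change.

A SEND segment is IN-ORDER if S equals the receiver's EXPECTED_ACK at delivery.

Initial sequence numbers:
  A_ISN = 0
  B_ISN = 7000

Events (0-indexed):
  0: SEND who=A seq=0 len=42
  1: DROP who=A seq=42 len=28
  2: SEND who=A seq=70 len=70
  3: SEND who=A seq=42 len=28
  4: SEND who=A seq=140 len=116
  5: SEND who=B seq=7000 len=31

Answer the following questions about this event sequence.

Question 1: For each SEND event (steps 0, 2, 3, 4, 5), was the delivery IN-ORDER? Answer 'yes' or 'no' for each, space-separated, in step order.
Step 0: SEND seq=0 -> in-order
Step 2: SEND seq=70 -> out-of-order
Step 3: SEND seq=42 -> in-order
Step 4: SEND seq=140 -> in-order
Step 5: SEND seq=7000 -> in-order

Answer: yes no yes yes yes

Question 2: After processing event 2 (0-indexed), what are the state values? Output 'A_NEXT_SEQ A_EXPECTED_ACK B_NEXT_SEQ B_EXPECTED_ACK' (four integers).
After event 0: A_seq=42 A_ack=7000 B_seq=7000 B_ack=42
After event 1: A_seq=70 A_ack=7000 B_seq=7000 B_ack=42
After event 2: A_seq=140 A_ack=7000 B_seq=7000 B_ack=42

140 7000 7000 42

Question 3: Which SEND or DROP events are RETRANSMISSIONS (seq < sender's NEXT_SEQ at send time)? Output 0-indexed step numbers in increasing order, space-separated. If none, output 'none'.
Answer: 3

Derivation:
Step 0: SEND seq=0 -> fresh
Step 1: DROP seq=42 -> fresh
Step 2: SEND seq=70 -> fresh
Step 3: SEND seq=42 -> retransmit
Step 4: SEND seq=140 -> fresh
Step 5: SEND seq=7000 -> fresh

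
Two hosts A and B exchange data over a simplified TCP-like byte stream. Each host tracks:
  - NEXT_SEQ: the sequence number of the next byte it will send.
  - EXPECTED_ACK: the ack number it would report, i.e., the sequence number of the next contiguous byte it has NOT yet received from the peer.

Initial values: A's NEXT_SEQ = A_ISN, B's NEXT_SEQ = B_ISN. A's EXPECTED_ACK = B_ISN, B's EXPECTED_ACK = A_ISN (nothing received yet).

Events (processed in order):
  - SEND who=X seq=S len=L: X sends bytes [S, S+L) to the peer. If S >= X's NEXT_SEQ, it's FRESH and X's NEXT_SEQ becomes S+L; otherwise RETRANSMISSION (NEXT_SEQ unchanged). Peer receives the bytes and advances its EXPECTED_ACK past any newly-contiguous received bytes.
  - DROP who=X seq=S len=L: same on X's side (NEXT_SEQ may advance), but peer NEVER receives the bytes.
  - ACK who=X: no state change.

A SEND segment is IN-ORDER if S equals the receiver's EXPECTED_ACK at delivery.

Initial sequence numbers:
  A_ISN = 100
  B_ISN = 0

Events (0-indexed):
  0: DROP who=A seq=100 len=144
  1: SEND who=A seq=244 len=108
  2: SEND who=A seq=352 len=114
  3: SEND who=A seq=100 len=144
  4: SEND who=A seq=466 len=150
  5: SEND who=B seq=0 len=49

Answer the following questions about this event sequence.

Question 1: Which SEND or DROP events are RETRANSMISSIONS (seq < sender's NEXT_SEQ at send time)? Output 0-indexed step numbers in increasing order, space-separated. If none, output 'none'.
Step 0: DROP seq=100 -> fresh
Step 1: SEND seq=244 -> fresh
Step 2: SEND seq=352 -> fresh
Step 3: SEND seq=100 -> retransmit
Step 4: SEND seq=466 -> fresh
Step 5: SEND seq=0 -> fresh

Answer: 3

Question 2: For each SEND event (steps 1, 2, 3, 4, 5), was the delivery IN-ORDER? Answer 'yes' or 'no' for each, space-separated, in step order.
Answer: no no yes yes yes

Derivation:
Step 1: SEND seq=244 -> out-of-order
Step 2: SEND seq=352 -> out-of-order
Step 3: SEND seq=100 -> in-order
Step 4: SEND seq=466 -> in-order
Step 5: SEND seq=0 -> in-order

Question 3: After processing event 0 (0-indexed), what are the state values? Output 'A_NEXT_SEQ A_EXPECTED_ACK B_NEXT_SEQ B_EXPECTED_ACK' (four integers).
After event 0: A_seq=244 A_ack=0 B_seq=0 B_ack=100

244 0 0 100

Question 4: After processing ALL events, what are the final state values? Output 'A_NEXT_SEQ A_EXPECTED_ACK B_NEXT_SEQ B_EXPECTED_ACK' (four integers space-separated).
Answer: 616 49 49 616

Derivation:
After event 0: A_seq=244 A_ack=0 B_seq=0 B_ack=100
After event 1: A_seq=352 A_ack=0 B_seq=0 B_ack=100
After event 2: A_seq=466 A_ack=0 B_seq=0 B_ack=100
After event 3: A_seq=466 A_ack=0 B_seq=0 B_ack=466
After event 4: A_seq=616 A_ack=0 B_seq=0 B_ack=616
After event 5: A_seq=616 A_ack=49 B_seq=49 B_ack=616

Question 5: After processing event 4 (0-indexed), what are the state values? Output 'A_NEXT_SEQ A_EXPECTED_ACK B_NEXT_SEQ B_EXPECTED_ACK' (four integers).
After event 0: A_seq=244 A_ack=0 B_seq=0 B_ack=100
After event 1: A_seq=352 A_ack=0 B_seq=0 B_ack=100
After event 2: A_seq=466 A_ack=0 B_seq=0 B_ack=100
After event 3: A_seq=466 A_ack=0 B_seq=0 B_ack=466
After event 4: A_seq=616 A_ack=0 B_seq=0 B_ack=616

616 0 0 616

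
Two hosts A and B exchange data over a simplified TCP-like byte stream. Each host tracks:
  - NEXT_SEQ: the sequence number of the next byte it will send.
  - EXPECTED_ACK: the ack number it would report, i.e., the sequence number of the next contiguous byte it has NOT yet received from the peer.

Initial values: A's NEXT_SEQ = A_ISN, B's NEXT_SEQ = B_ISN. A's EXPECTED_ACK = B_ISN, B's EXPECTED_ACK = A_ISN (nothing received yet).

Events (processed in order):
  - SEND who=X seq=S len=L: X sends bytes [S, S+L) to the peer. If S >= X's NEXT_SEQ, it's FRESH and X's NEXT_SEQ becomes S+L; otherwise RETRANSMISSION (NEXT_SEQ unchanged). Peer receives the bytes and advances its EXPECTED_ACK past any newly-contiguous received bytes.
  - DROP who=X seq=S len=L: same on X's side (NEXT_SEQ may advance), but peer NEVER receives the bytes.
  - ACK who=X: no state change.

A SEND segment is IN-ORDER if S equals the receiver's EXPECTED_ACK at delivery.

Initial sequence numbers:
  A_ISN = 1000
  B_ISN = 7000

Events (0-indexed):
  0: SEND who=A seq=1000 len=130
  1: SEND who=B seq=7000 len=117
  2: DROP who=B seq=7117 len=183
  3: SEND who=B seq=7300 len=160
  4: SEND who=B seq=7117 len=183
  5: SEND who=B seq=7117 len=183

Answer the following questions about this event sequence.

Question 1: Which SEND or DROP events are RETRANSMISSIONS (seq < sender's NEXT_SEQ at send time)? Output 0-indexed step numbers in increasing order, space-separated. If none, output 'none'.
Answer: 4 5

Derivation:
Step 0: SEND seq=1000 -> fresh
Step 1: SEND seq=7000 -> fresh
Step 2: DROP seq=7117 -> fresh
Step 3: SEND seq=7300 -> fresh
Step 4: SEND seq=7117 -> retransmit
Step 5: SEND seq=7117 -> retransmit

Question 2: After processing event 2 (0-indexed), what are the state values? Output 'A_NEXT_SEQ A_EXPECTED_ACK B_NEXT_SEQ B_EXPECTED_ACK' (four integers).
After event 0: A_seq=1130 A_ack=7000 B_seq=7000 B_ack=1130
After event 1: A_seq=1130 A_ack=7117 B_seq=7117 B_ack=1130
After event 2: A_seq=1130 A_ack=7117 B_seq=7300 B_ack=1130

1130 7117 7300 1130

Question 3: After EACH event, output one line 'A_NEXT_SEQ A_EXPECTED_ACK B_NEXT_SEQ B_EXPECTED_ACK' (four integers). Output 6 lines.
1130 7000 7000 1130
1130 7117 7117 1130
1130 7117 7300 1130
1130 7117 7460 1130
1130 7460 7460 1130
1130 7460 7460 1130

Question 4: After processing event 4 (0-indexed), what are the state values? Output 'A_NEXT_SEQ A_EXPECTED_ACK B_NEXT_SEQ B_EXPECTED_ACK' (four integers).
After event 0: A_seq=1130 A_ack=7000 B_seq=7000 B_ack=1130
After event 1: A_seq=1130 A_ack=7117 B_seq=7117 B_ack=1130
After event 2: A_seq=1130 A_ack=7117 B_seq=7300 B_ack=1130
After event 3: A_seq=1130 A_ack=7117 B_seq=7460 B_ack=1130
After event 4: A_seq=1130 A_ack=7460 B_seq=7460 B_ack=1130

1130 7460 7460 1130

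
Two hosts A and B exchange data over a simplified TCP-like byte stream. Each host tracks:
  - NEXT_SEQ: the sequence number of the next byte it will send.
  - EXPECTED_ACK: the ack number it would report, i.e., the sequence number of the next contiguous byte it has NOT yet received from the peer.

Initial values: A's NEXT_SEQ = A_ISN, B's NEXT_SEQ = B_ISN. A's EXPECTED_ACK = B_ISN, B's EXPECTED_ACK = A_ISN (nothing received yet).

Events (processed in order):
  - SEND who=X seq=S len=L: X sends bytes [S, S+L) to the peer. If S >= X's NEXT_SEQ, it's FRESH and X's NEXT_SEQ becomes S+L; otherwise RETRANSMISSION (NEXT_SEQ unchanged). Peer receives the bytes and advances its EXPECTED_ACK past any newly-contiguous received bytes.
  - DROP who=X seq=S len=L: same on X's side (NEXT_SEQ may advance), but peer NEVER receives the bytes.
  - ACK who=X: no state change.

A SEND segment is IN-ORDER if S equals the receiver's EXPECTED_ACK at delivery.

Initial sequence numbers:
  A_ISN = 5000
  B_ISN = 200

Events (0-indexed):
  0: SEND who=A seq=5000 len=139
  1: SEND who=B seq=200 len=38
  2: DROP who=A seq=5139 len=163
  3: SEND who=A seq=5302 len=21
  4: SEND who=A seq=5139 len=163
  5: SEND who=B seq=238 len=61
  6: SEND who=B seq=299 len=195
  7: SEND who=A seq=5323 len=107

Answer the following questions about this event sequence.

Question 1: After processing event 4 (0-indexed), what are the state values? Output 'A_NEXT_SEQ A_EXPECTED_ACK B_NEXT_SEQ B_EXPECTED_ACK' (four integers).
After event 0: A_seq=5139 A_ack=200 B_seq=200 B_ack=5139
After event 1: A_seq=5139 A_ack=238 B_seq=238 B_ack=5139
After event 2: A_seq=5302 A_ack=238 B_seq=238 B_ack=5139
After event 3: A_seq=5323 A_ack=238 B_seq=238 B_ack=5139
After event 4: A_seq=5323 A_ack=238 B_seq=238 B_ack=5323

5323 238 238 5323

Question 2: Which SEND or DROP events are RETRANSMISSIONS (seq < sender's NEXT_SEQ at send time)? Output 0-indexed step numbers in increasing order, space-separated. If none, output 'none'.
Step 0: SEND seq=5000 -> fresh
Step 1: SEND seq=200 -> fresh
Step 2: DROP seq=5139 -> fresh
Step 3: SEND seq=5302 -> fresh
Step 4: SEND seq=5139 -> retransmit
Step 5: SEND seq=238 -> fresh
Step 6: SEND seq=299 -> fresh
Step 7: SEND seq=5323 -> fresh

Answer: 4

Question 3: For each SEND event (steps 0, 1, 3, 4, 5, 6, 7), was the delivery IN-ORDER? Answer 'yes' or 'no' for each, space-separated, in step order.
Step 0: SEND seq=5000 -> in-order
Step 1: SEND seq=200 -> in-order
Step 3: SEND seq=5302 -> out-of-order
Step 4: SEND seq=5139 -> in-order
Step 5: SEND seq=238 -> in-order
Step 6: SEND seq=299 -> in-order
Step 7: SEND seq=5323 -> in-order

Answer: yes yes no yes yes yes yes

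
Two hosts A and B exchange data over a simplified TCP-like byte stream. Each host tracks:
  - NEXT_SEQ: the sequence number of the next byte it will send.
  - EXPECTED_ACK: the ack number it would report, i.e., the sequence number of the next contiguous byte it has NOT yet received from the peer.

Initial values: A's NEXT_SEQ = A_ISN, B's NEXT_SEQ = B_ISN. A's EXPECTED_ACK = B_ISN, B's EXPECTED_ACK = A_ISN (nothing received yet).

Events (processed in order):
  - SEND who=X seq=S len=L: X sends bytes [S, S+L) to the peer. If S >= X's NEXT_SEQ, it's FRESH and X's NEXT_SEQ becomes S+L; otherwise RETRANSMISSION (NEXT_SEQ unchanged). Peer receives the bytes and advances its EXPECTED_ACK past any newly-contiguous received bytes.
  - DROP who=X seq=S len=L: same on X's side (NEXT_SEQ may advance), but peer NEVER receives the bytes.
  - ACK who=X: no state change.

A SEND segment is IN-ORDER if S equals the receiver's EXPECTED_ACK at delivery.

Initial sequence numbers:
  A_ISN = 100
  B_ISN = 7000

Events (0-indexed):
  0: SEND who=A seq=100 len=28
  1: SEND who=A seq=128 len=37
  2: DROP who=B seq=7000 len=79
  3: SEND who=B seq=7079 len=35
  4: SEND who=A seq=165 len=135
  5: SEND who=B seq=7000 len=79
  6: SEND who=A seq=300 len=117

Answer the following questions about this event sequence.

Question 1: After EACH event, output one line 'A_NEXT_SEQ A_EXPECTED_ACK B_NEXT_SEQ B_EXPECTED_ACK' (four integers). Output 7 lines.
128 7000 7000 128
165 7000 7000 165
165 7000 7079 165
165 7000 7114 165
300 7000 7114 300
300 7114 7114 300
417 7114 7114 417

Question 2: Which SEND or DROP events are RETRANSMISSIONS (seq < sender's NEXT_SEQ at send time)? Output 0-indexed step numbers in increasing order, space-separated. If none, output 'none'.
Answer: 5

Derivation:
Step 0: SEND seq=100 -> fresh
Step 1: SEND seq=128 -> fresh
Step 2: DROP seq=7000 -> fresh
Step 3: SEND seq=7079 -> fresh
Step 4: SEND seq=165 -> fresh
Step 5: SEND seq=7000 -> retransmit
Step 6: SEND seq=300 -> fresh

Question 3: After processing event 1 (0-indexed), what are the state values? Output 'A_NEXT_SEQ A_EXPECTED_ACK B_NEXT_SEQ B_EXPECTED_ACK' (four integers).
After event 0: A_seq=128 A_ack=7000 B_seq=7000 B_ack=128
After event 1: A_seq=165 A_ack=7000 B_seq=7000 B_ack=165

165 7000 7000 165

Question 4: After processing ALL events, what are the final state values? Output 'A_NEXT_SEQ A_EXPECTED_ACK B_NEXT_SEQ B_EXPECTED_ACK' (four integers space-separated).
After event 0: A_seq=128 A_ack=7000 B_seq=7000 B_ack=128
After event 1: A_seq=165 A_ack=7000 B_seq=7000 B_ack=165
After event 2: A_seq=165 A_ack=7000 B_seq=7079 B_ack=165
After event 3: A_seq=165 A_ack=7000 B_seq=7114 B_ack=165
After event 4: A_seq=300 A_ack=7000 B_seq=7114 B_ack=300
After event 5: A_seq=300 A_ack=7114 B_seq=7114 B_ack=300
After event 6: A_seq=417 A_ack=7114 B_seq=7114 B_ack=417

Answer: 417 7114 7114 417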